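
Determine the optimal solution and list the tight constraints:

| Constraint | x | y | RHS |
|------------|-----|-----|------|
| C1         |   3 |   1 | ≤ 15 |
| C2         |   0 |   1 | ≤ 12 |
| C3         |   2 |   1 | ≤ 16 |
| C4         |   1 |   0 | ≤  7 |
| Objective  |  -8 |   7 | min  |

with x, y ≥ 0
Optimal: x = 5, y = 0
Slack at optimum:
  C1: slack = 0 (binding)
  C2: slack = 12
  C3: slack = 6
  C4: slack = 2
  x ≥ 0: x = 5
  y ≥ 0: y = 0 (binding)
Binding constraints: C1, y ≥ 0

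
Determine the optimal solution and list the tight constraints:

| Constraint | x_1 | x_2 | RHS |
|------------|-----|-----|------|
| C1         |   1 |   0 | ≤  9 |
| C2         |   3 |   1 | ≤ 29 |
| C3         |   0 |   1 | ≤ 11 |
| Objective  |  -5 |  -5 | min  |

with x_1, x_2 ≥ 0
Optimal: x_1 = 6, x_2 = 11
Slack at optimum:
  C1: slack = 3
  C2: slack = 0 (binding)
  C3: slack = 0 (binding)
  x_1 ≥ 0: x_1 = 6
  x_2 ≥ 0: x_2 = 11
Binding constraints: C2, C3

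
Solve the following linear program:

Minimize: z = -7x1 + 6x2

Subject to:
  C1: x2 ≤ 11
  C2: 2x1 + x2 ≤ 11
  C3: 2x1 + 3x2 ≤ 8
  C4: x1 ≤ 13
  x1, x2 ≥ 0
Each vertex is the intersection of two constraint boundaries that also satisfies all remaining constraints:
  x1 = 0 and x2 = 0 → (0, 0)
  2x1 + 3x2 = 8 and x2 = 0 → (4, 0)
  2x1 + 3x2 = 8 and x1 = 0 → (0, 2.667)

Evaluating z = -7x1 + 6x2 at each vertex:
  (0, 0): z = 0
  (4, 0): z = -28
  (0, 2.667): z = 16

The minimum is at (4, 0) with z = -28.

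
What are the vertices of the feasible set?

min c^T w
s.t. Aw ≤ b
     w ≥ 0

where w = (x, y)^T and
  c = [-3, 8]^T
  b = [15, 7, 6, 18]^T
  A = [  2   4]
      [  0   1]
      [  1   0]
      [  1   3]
Each vertex is the intersection of two constraint boundaries that also satisfies all remaining constraints:
  x = 0 and y = 0 → (0, 0)
  x = 6 and y = 0 → (6, 0)
  2x + 4y = 15 and x = 6 → (6, 0.75)
  2x + 4y = 15 and x = 0 → (0, 3.75)

Vertices: (0, 0), (6, 0), (6, 0.75), (0, 3.75)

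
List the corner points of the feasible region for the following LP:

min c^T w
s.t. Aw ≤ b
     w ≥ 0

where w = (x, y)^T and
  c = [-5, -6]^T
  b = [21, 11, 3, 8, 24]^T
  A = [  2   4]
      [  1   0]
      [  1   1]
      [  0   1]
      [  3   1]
Each vertex is the intersection of two constraint boundaries that also satisfies all remaining constraints:
  x = 0 and y = 0 → (0, 0)
  x + y = 3 and y = 0 → (3, 0)
  x + y = 3 and x = 0 → (0, 3)

Vertices: (0, 0), (3, 0), (0, 3)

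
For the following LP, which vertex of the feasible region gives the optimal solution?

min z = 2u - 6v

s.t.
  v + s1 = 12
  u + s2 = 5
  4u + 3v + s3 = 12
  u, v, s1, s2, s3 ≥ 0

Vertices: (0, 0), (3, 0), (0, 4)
Evaluating z = 2u - 6v at each vertex:
  (0, 0): z = 0
  (3, 0): z = 6
  (0, 4): z = -24

The smallest value is z = -24, attained at (0, 4).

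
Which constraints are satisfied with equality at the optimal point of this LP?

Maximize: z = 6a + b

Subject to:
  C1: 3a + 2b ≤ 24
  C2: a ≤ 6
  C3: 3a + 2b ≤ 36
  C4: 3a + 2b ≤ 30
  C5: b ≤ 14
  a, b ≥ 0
Optimal: a = 6, b = 3
Slack at optimum:
  C1: slack = 0 (binding)
  C2: slack = 0 (binding)
  C3: slack = 12
  C4: slack = 6
  C5: slack = 11
  a ≥ 0: a = 6
  b ≥ 0: b = 3
Binding constraints: C1, C2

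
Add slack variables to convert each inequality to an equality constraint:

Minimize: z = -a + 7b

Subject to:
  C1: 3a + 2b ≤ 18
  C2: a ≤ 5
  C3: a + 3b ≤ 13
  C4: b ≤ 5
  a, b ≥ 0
min z = -a + 7b

s.t.
  3a + 2b + s1 = 18
  a + s2 = 5
  a + 3b + s3 = 13
  b + s4 = 5
  a, b, s1, s2, s3, s4 ≥ 0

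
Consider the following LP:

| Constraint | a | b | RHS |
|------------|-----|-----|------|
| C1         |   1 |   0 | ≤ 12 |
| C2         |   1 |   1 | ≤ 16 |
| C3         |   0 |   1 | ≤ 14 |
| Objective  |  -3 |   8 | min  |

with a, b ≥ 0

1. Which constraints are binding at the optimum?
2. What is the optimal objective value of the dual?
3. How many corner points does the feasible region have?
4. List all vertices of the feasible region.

1. C1, b ≥ 0
2. -36 (by strong duality, equal to the primal optimum)
3. 5
4. (0, 0), (12, 0), (12, 4), (2, 14), (0, 14)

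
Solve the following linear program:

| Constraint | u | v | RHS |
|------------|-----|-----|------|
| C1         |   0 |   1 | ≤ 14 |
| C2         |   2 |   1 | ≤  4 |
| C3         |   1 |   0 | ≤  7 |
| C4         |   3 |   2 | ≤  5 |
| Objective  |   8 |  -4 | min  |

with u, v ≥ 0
Each vertex is the intersection of two constraint boundaries that also satisfies all remaining constraints:
  u = 0 and v = 0 → (0, 0)
  3u + 2v = 5 and v = 0 → (1.667, 0)
  3u + 2v = 5 and u = 0 → (0, 2.5)

Evaluating z = 8u - 4v at each vertex:
  (0, 0): z = 0
  (1.667, 0): z = 13.33
  (0, 2.5): z = -10

The minimum is at (0, 2.5) with z = -10.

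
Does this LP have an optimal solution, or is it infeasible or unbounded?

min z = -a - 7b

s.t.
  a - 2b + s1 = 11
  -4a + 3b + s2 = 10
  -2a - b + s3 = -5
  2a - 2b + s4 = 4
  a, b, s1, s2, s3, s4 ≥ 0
Feasible point: (2, 1) satisfies every constraint, so the LP is feasible.
Direction d = (1, 1): for each constraint row a, a·d ≤ 0 —
  (1)(1) + (-2)(1) = -1 ≤ 0
  (-4)(1) + (3)(1) = -1 ≤ 0
  (-2)(1) + (-1)(1) = -3 ≤ 0
  (2)(1) + (-2)(1) = 0 ≤ 0
and d ≥ 0, so (2, 1) + t·d stays feasible for every t ≥ 0. Along this ray z = -a - 7b changes by -8 per unit t, so z → −∞.

Unbounded — the objective can decrease without bound over the feasible region.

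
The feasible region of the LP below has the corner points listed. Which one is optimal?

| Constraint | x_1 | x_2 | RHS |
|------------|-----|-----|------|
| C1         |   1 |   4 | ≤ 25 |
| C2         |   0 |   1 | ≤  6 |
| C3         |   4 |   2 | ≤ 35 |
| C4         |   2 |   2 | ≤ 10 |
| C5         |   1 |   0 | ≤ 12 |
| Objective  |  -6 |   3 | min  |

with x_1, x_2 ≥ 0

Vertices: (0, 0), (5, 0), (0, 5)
Evaluating z = -6x_1 + 3x_2 at each vertex:
  (0, 0): z = 0
  (5, 0): z = -30
  (0, 5): z = 15

The smallest value is z = -30, attained at (5, 0).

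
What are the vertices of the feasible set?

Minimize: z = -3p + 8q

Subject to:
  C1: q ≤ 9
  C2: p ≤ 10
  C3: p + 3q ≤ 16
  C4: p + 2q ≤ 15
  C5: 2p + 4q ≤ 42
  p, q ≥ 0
Each vertex is the intersection of two constraint boundaries that also satisfies all remaining constraints:
  p = 0 and q = 0 → (0, 0)
  p = 10 and q = 0 → (10, 0)
  p = 10 and p + 3q = 16 → (10, 2)
  p + 3q = 16 and p = 0 → (0, 5.333)

Vertices: (0, 0), (10, 0), (10, 2), (0, 5.333)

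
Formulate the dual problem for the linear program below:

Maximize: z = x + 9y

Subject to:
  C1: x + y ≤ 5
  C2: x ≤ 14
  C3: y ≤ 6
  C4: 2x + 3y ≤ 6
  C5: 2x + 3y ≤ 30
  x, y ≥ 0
Minimize: z = 5y1 + 14y2 + 6y3 + 6y4 + 30y5

Subject to:
  C1: -y1 - y2 - 2y4 - 2y5 ≤ -1
  C2: -y1 - y3 - 3y4 - 3y5 ≤ -9
  y1, y2, y3, y4, y5 ≥ 0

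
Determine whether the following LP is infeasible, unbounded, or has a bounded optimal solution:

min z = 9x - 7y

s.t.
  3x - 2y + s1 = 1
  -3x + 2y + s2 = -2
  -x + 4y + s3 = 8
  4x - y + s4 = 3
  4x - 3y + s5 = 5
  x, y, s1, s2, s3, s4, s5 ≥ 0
The row 3x - 2y + s1 = 1 with s1 ≥ 0 requires 3x - 2y ≤ 1, while the row -3x + 2y + s2 = -2 with s2 ≥ 0 is equivalent to 3x - 2y ≥ 2. Together they would need 2 ≤ 3x - 2y ≤ 1, which is impossible since 2 > 1. No point satisfies all constraints.

Infeasible — the constraint set is empty.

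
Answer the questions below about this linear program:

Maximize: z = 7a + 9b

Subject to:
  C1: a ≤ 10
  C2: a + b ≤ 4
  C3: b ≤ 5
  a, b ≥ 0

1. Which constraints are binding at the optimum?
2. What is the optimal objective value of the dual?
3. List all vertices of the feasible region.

1. C2, a ≥ 0
2. 36 (by strong duality, equal to the primal optimum)
3. (0, 0), (4, 0), (0, 4)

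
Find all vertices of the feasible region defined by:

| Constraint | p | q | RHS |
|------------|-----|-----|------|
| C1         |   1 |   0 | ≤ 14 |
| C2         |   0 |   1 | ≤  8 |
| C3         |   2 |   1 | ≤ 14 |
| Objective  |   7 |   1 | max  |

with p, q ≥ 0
Each vertex is the intersection of two constraint boundaries that also satisfies all remaining constraints:
  p = 0 and q = 0 → (0, 0)
  2p + q = 14 and q = 0 → (7, 0)
  q = 8 and 2p + q = 14 → (3, 8)
  q = 8 and p = 0 → (0, 8)

Vertices: (0, 0), (7, 0), (3, 8), (0, 8)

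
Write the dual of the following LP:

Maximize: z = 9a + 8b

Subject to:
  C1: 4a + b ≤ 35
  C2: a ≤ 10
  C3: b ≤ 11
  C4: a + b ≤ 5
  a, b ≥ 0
Minimize: z = 35y1 + 10y2 + 11y3 + 5y4

Subject to:
  C1: -4y1 - y2 - y4 ≤ -9
  C2: -y1 - y3 - y4 ≤ -8
  y1, y2, y3, y4 ≥ 0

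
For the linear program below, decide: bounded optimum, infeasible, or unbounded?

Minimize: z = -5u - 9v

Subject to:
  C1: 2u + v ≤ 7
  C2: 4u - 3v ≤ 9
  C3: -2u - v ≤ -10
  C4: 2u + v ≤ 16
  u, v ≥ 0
C1 requires 2u + v ≤ 7, while C3 (-2u - v ≤ -10) is equivalent to 2u + v ≥ 10. Together they would need 10 ≤ 2u + v ≤ 7, which is impossible since 10 > 7. No point satisfies all constraints.

Infeasible — the constraint set is empty.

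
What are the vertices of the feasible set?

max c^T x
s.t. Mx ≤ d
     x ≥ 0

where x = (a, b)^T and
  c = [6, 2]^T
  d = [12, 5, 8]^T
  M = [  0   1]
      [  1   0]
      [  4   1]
Each vertex is the intersection of two constraint boundaries that also satisfies all remaining constraints:
  a = 0 and b = 0 → (0, 0)
  4a + b = 8 and b = 0 → (2, 0)
  4a + b = 8 and a = 0 → (0, 8)

Vertices: (0, 0), (2, 0), (0, 8)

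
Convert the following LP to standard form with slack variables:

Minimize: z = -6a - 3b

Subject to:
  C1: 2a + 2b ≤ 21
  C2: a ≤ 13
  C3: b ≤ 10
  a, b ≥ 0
min z = -6a - 3b

s.t.
  2a + 2b + s1 = 21
  a + s2 = 13
  b + s3 = 10
  a, b, s1, s2, s3 ≥ 0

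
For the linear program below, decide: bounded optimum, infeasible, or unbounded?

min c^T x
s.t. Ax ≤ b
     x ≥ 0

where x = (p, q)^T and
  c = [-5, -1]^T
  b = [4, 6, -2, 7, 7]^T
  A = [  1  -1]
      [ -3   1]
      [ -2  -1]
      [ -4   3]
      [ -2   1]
Feasible point: (1, 0) satisfies every constraint, so the LP is feasible.
Direction d = (1, 1): for each constraint row a, a·d ≤ 0 —
  (1)(1) + (-1)(1) = 0 ≤ 0
  (-3)(1) + (1)(1) = -2 ≤ 0
  (-2)(1) + (-1)(1) = -3 ≤ 0
  (-4)(1) + (3)(1) = -1 ≤ 0
  (-2)(1) + (1)(1) = -1 ≤ 0
and d ≥ 0, so (1, 0) + t·d stays feasible for every t ≥ 0. Along this ray z = -5p - q changes by -6 per unit t, so z → −∞.

Unbounded: there is a feasible ray along which z → −∞.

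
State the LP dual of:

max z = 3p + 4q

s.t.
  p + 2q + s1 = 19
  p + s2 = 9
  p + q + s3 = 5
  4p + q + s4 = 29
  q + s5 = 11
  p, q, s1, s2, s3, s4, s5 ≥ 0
Minimize: z = 19y1 + 9y2 + 5y3 + 29y4 + 11y5

Subject to:
  C1: -y1 - y2 - y3 - 4y4 ≤ -3
  C2: -2y1 - y3 - y4 - y5 ≤ -4
  y1, y2, y3, y4, y5 ≥ 0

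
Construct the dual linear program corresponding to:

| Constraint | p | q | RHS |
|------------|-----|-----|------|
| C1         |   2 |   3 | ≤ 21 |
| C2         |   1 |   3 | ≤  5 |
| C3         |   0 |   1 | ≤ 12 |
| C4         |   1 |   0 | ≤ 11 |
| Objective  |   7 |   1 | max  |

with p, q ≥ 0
Minimize: z = 21y1 + 5y2 + 12y3 + 11y4

Subject to:
  C1: -2y1 - y2 - y4 ≤ -7
  C2: -3y1 - 3y2 - y3 ≤ -1
  y1, y2, y3, y4 ≥ 0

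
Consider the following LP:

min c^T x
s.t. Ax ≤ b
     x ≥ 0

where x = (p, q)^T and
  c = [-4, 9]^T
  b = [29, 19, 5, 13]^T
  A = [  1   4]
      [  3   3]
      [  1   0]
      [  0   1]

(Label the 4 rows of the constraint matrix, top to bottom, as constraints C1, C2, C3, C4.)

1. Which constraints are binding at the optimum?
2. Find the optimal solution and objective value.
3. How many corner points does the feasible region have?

1. C3, q ≥ 0
2. p = 5, q = 0, z = -20
3. 4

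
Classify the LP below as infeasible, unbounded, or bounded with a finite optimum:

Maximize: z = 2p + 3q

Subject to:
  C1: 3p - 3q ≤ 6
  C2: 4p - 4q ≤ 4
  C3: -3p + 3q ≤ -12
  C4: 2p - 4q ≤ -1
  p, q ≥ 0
C1 requires 3p - 3q ≤ 6, while C3 (-3p + 3q ≤ -12) is equivalent to 3p - 3q ≥ 12. Together they would need 12 ≤ 3p - 3q ≤ 6, which is impossible since 12 > 6. No point satisfies all constraints.

The feasible region is empty; the LP is infeasible.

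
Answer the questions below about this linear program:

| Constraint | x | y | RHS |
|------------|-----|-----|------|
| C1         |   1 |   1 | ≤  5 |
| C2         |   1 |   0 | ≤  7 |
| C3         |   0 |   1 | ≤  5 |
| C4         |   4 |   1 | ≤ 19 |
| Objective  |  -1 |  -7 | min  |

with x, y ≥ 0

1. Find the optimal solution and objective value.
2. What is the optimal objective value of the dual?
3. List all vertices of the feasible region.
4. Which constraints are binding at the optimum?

1. x = 0, y = 5, z = -35
2. -35 (by strong duality, equal to the primal optimum)
3. (0, 0), (4.75, 0), (4.667, 0.3333), (0, 5)
4. C1, C3, x ≥ 0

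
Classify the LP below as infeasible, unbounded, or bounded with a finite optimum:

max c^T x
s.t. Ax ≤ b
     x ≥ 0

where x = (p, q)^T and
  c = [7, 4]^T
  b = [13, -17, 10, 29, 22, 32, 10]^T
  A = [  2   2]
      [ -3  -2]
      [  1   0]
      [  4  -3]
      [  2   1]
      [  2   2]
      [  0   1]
The point (6.5, 0) satisfies every constraint, so the LP is feasible; the constraints give p ≤ 10 and q ≤ 10, which with p, q ≥ 0 keep the feasible region inside a bounded box. A feasible, bounded LP attains a finite optimum at a vertex.

Evaluating z = 7p + 4q at each vertex:
  (5.667, 0): z = 39.67
  (6.5, 0): z = 45.5
  (4, 2.5): z = 38

The LP has an optimal solution: (6.5, 0) with z = 45.5.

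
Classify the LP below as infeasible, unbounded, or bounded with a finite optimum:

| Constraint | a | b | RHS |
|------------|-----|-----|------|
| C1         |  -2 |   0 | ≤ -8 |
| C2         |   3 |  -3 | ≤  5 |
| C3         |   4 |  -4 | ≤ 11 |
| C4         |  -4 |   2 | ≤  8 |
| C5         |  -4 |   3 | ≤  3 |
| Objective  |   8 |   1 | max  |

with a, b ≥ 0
Feasible point: (4, 3) satisfies every constraint, so the LP is feasible.
Direction d = (1, 1): for each constraint row a, a·d ≤ 0 —
  (-2)(1) + (0)(1) = -2 ≤ 0
  (3)(1) + (-3)(1) = 0 ≤ 0
  (4)(1) + (-4)(1) = 0 ≤ 0
  (-4)(1) + (2)(1) = -2 ≤ 0
  (-4)(1) + (3)(1) = -1 ≤ 0
and d ≥ 0, so (4, 3) + t·d stays feasible for every t ≥ 0. Along this ray z = 8a + b changes by 9 per unit t, so z → +∞.

The LP is unbounded; z can be made arbitrarily large.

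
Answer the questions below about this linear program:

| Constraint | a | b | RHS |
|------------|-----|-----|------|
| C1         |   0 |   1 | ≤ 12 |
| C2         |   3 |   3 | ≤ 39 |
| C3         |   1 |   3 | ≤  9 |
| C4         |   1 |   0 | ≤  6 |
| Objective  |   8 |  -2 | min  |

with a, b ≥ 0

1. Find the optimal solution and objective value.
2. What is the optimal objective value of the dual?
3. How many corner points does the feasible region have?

1. a = 0, b = 3, z = -6
2. -6 (by strong duality, equal to the primal optimum)
3. 4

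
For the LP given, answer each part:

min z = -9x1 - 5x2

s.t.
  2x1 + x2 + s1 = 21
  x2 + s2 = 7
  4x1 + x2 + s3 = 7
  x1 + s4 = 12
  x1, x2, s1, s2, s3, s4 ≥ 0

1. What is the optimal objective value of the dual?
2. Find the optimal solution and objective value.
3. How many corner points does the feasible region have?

1. -35 (by strong duality, equal to the primal optimum)
2. x1 = 0, x2 = 7, z = -35
3. 3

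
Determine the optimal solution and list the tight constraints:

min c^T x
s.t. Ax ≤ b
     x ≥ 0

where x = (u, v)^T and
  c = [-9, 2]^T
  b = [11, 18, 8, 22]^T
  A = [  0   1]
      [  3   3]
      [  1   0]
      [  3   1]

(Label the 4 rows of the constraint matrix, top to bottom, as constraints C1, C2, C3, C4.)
Optimal: u = 6, v = 0
Binding: C2, v ≥ 0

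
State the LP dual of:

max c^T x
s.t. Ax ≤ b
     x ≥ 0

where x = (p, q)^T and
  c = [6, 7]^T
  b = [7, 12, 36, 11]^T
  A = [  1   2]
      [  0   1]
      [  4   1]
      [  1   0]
Minimize: z = 7y1 + 12y2 + 36y3 + 11y4

Subject to:
  C1: -y1 - 4y3 - y4 ≤ -6
  C2: -2y1 - y2 - y3 ≤ -7
  y1, y2, y3, y4 ≥ 0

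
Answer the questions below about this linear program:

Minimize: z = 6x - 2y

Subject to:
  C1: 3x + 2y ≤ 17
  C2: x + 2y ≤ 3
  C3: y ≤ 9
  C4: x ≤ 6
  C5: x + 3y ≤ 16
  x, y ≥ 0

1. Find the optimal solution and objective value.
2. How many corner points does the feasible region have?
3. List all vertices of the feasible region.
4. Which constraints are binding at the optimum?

1. x = 0, y = 1.5, z = -3
2. 3
3. (0, 0), (3, 0), (0, 1.5)
4. C2, x ≥ 0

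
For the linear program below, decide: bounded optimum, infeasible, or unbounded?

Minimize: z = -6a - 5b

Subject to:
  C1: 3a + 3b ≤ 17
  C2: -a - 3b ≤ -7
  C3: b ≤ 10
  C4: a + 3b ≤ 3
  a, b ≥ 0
C4 requires a + 3b ≤ 3, while C2 (-a - 3b ≤ -7) is equivalent to a + 3b ≥ 7. Together they would need 7 ≤ a + 3b ≤ 3, which is impossible since 7 > 3. No point satisfies all constraints.

The feasible region is empty; the LP is infeasible.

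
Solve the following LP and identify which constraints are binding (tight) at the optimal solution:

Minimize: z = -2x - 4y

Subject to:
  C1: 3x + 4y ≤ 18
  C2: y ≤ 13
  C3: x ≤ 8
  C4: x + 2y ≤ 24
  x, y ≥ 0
Optimal: x = 0, y = 4.5
Slack at optimum:
  C1: slack = 0 (binding)
  C2: slack = 8.5
  C3: slack = 8
  C4: slack = 15
  x ≥ 0: x = 0 (binding)
  y ≥ 0: y = 4.5
Binding constraints: C1, x ≥ 0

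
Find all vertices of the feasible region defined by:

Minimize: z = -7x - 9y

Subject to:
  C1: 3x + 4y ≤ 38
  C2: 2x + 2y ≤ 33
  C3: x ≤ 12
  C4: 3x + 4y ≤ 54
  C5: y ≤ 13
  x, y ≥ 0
Each vertex is the intersection of two constraint boundaries that also satisfies all remaining constraints:
  x = 0 and y = 0 → (0, 0)
  x = 12 and y = 0 → (12, 0)
  3x + 4y = 38 and x = 12 → (12, 0.5)
  3x + 4y = 38 and x = 0 → (0, 9.5)

Vertices: (0, 0), (12, 0), (12, 0.5), (0, 9.5)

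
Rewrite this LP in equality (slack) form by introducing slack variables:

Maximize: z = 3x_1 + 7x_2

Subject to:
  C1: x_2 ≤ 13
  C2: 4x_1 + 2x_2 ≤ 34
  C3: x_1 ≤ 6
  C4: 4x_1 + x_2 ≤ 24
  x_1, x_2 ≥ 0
max z = 3x_1 + 7x_2

s.t.
  x_2 + s1 = 13
  4x_1 + 2x_2 + s2 = 34
  x_1 + s3 = 6
  4x_1 + x_2 + s4 = 24
  x_1, x_2, s1, s2, s3, s4 ≥ 0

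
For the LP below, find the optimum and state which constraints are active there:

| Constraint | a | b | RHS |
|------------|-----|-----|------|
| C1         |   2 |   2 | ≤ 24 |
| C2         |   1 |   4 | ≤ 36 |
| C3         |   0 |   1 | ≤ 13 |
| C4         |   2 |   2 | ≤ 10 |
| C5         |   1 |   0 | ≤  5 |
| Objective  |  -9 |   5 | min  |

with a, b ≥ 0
Optimal: a = 5, b = 0
Binding: C4, C5, b ≥ 0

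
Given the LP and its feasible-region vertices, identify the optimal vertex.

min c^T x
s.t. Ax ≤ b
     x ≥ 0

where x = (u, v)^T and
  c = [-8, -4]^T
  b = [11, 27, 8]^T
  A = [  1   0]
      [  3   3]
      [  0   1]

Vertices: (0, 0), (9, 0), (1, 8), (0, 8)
Evaluating z = -8u - 4v at each vertex:
  (0, 0): z = 0
  (9, 0): z = -72
  (1, 8): z = -40
  (0, 8): z = -32

The smallest value is z = -72, attained at (9, 0).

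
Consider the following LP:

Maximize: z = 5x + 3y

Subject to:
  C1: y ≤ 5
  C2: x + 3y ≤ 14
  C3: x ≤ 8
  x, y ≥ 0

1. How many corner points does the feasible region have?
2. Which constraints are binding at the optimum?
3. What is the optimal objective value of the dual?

1. 4
2. C2, C3
3. 46 (by strong duality, equal to the primal optimum)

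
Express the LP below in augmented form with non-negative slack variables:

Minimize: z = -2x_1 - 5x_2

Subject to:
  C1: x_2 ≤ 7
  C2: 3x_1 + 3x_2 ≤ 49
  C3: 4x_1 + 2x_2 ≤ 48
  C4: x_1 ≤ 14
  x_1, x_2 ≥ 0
min z = -2x_1 - 5x_2

s.t.
  x_2 + s1 = 7
  3x_1 + 3x_2 + s2 = 49
  4x_1 + 2x_2 + s3 = 48
  x_1 + s4 = 14
  x_1, x_2, s1, s2, s3, s4 ≥ 0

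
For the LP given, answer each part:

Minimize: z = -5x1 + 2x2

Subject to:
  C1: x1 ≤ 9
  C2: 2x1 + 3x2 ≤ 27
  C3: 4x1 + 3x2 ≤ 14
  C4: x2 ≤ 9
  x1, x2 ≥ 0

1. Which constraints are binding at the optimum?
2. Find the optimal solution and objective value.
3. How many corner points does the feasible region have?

1. C3, x2 ≥ 0
2. x1 = 3.5, x2 = 0, z = -17.5
3. 3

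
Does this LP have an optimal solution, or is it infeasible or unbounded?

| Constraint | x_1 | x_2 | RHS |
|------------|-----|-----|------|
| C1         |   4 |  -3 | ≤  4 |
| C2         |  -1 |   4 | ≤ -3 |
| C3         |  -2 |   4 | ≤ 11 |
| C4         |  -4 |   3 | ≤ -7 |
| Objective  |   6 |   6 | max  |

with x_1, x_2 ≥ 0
C1 requires 4x_1 - 3x_2 ≤ 4, while C4 (-4x_1 + 3x_2 ≤ -7) is equivalent to 4x_1 - 3x_2 ≥ 7. Together they would need 7 ≤ 4x_1 - 3x_2 ≤ 4, which is impossible since 7 > 4. No point satisfies all constraints.

Infeasible — the constraint set is empty.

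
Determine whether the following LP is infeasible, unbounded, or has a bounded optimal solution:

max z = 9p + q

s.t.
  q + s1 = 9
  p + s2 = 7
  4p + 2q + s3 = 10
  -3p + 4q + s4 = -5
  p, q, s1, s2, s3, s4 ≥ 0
The point (2.5, 0) satisfies every constraint, so the LP is feasible; the constraints give p ≤ 7 and q ≤ 9, which with p, q ≥ 0 keep the feasible region inside a bounded box. A feasible, bounded LP attains a finite optimum at a vertex.

Evaluating z = 9p + q at each vertex:
  (1.667, 0): z = 15
  (2.5, 0): z = 22.5
  (2.273, 0.4545): z = 20.91

Feasible with finite optimum z* = 22.5 at (2.5, 0).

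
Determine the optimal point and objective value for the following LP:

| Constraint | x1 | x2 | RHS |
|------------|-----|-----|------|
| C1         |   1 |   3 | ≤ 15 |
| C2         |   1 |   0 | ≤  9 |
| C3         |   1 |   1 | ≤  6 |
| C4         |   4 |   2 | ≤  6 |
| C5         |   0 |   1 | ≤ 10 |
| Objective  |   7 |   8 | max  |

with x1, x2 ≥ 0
x1 = 0, x2 = 3, z = 24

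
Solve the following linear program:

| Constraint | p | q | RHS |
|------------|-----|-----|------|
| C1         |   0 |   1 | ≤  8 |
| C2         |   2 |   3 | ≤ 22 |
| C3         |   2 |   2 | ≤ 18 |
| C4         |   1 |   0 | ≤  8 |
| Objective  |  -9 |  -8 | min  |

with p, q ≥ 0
p = 8, q = 1, z = -80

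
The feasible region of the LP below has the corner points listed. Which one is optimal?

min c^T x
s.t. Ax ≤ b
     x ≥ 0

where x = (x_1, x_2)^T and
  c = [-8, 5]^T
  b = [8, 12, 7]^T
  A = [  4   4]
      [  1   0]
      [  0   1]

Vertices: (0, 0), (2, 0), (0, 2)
Evaluating z = -8x_1 + 5x_2 at each vertex:
  (0, 0): z = 0
  (2, 0): z = -16
  (0, 2): z = 10

The smallest value is z = -16, attained at (2, 0).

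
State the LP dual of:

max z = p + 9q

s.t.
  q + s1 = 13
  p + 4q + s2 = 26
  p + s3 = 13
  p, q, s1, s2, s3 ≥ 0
Minimize: z = 13y1 + 26y2 + 13y3

Subject to:
  C1: -y2 - y3 ≤ -1
  C2: -y1 - 4y2 ≤ -9
  y1, y2, y3 ≥ 0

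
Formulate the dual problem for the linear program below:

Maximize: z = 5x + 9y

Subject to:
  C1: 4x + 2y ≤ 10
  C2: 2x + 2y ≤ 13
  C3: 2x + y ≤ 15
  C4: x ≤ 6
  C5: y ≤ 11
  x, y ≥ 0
Minimize: z = 10y1 + 13y2 + 15y3 + 6y4 + 11y5

Subject to:
  C1: -4y1 - 2y2 - 2y3 - y4 ≤ -5
  C2: -2y1 - 2y2 - y3 - y5 ≤ -9
  y1, y2, y3, y4, y5 ≥ 0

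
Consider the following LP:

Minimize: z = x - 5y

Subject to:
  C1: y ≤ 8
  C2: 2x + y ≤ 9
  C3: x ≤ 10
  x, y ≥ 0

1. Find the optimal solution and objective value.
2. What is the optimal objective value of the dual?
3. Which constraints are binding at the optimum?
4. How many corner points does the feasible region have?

1. x = 0, y = 8, z = -40
2. -40 (by strong duality, equal to the primal optimum)
3. C1, x ≥ 0
4. 4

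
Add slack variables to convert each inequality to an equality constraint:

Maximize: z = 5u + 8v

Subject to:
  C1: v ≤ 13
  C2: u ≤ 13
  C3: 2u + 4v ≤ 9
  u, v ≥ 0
max z = 5u + 8v

s.t.
  v + s1 = 13
  u + s2 = 13
  2u + 4v + s3 = 9
  u, v, s1, s2, s3 ≥ 0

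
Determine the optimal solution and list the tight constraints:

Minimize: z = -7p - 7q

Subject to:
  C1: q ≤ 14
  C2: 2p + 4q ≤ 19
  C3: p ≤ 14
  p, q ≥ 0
Optimal: p = 9.5, q = 0
Slack at optimum:
  C1: slack = 14
  C2: slack = 0 (binding)
  C3: slack = 4.5
  p ≥ 0: p = 9.5
  q ≥ 0: q = 0 (binding)
Binding constraints: C2, q ≥ 0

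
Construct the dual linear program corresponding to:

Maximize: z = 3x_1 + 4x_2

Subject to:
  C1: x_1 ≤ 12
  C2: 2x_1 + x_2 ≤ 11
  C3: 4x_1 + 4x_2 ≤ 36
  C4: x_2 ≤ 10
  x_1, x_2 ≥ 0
Minimize: z = 12y1 + 11y2 + 36y3 + 10y4

Subject to:
  C1: -y1 - 2y2 - 4y3 ≤ -3
  C2: -y2 - 4y3 - y4 ≤ -4
  y1, y2, y3, y4 ≥ 0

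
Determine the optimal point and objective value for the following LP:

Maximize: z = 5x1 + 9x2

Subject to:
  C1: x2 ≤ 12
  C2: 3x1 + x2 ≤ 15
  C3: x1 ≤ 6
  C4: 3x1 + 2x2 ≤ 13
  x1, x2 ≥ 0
x1 = 0, x2 = 6.5, z = 58.5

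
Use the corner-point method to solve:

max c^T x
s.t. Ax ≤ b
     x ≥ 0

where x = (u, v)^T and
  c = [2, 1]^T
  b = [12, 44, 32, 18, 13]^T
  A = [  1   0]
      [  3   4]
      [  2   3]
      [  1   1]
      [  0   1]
Each vertex is the intersection of two constraint boundaries that also satisfies all remaining constraints:
  u = 0 and v = 0 → (0, 0)
  u = 12 and v = 0 → (12, 0)
  u = 12 and 3u + 4v = 44 → (12, 2)
  3u + 4v = 44 and 2u + 3v = 32 → (4, 8)
  2u + 3v = 32 and u = 0 → (0, 10.67)

Evaluating z = 2u + v at each vertex:
  (0, 0): z = 0
  (12, 0): z = 24
  (12, 2): z = 26
  (4, 8): z = 16
  (0, 10.67): z = 10.67

The maximum is at (12, 2) with z = 26.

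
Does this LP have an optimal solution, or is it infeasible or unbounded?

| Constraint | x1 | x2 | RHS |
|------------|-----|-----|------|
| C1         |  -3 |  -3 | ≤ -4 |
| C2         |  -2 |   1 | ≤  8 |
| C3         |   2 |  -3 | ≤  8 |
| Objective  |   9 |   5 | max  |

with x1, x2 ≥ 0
Feasible point: (0, 2) satisfies every constraint, so the LP is feasible.
Direction d = (1, 1): for each constraint row a, a·d ≤ 0 —
  (-3)(1) + (-3)(1) = -6 ≤ 0
  (-2)(1) + (1)(1) = -1 ≤ 0
  (2)(1) + (-3)(1) = -1 ≤ 0
and d ≥ 0, so (0, 2) + t·d stays feasible for every t ≥ 0. Along this ray z = 9x1 + 5x2 changes by 14 per unit t, so z → +∞.

The LP is unbounded; z can be made arbitrarily large.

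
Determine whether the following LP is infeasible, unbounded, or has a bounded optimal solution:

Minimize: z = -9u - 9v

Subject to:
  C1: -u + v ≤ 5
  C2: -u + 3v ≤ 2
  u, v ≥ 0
Feasible point: (0, 0) satisfies every constraint, so the LP is feasible.
Direction d = (1, 0): for each constraint row a, a·d ≤ 0 —
  (-1)(1) + (1)(0) = -1 ≤ 0
  (-1)(1) + (3)(0) = -1 ≤ 0
and d ≥ 0, so (0, 0) + t·d stays feasible for every t ≥ 0. Along this ray z = -9u - 9v changes by -9 per unit t, so z → −∞.

Unbounded — the objective can decrease without bound over the feasible region.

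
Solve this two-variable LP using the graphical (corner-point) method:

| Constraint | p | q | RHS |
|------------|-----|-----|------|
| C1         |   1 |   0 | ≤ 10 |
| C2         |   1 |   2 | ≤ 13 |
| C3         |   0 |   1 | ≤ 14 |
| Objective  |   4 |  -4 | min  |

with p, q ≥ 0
Each vertex is the intersection of two constraint boundaries that also satisfies all remaining constraints:
  p = 0 and q = 0 → (0, 0)
  p = 10 and q = 0 → (10, 0)
  p = 10 and p + 2q = 13 → (10, 1.5)
  p + 2q = 13 and p = 0 → (0, 6.5)

Evaluating z = 4p - 4q at each vertex:
  (0, 0): z = 0
  (10, 0): z = 40
  (10, 1.5): z = 34
  (0, 6.5): z = -26

The minimum is at (0, 6.5) with z = -26.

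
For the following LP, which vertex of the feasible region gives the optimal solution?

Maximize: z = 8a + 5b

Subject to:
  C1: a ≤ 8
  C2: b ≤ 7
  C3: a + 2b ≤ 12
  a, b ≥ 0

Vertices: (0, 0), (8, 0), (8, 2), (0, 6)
Evaluating z = 8a + 5b at each vertex:
  (0, 0): z = 0
  (8, 0): z = 64
  (8, 2): z = 74
  (0, 6): z = 30

The largest value is z = 74, attained at (8, 2).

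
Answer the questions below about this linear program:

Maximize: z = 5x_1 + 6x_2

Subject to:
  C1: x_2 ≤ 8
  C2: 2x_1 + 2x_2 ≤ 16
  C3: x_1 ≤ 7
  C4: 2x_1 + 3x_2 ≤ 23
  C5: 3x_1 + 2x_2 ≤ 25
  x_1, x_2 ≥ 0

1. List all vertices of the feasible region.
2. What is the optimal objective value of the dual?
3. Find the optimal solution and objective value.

1. (0, 0), (7, 0), (7, 1), (1, 7), (0, 7.667)
2. 47 (by strong duality, equal to the primal optimum)
3. x_1 = 1, x_2 = 7, z = 47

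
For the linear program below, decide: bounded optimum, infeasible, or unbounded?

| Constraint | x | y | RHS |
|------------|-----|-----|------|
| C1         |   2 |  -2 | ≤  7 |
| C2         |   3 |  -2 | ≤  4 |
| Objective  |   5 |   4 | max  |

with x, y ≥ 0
Feasible point: (0, 0) satisfies every constraint, so the LP is feasible.
Direction d = (0, 1): for each constraint row a, a·d ≤ 0 —
  (2)(0) + (-2)(1) = -2 ≤ 0
  (3)(0) + (-2)(1) = -2 ≤ 0
and d ≥ 0, so (0, 0) + t·d stays feasible for every t ≥ 0. Along this ray z = 5x + 4y changes by 4 per unit t, so z → +∞.

The LP is unbounded; z can be made arbitrarily large.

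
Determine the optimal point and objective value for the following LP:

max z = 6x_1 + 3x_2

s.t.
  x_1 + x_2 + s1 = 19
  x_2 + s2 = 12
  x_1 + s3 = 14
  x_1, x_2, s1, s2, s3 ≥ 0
x_1 = 14, x_2 = 5, z = 99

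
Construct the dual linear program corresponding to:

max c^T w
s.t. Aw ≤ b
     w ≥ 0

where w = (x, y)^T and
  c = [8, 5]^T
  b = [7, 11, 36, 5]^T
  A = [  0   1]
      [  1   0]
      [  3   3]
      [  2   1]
Minimize: z = 7y1 + 11y2 + 36y3 + 5y4

Subject to:
  C1: -y2 - 3y3 - 2y4 ≤ -8
  C2: -y1 - 3y3 - y4 ≤ -5
  y1, y2, y3, y4 ≥ 0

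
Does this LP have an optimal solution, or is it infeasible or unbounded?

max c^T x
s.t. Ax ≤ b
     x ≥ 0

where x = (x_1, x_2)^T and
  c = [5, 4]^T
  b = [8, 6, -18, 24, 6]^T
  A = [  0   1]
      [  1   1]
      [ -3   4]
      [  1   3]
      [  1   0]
The point (6, 0) satisfies every constraint, so the LP is feasible; the constraints give x_1 ≤ 6 and x_2 ≤ 8, which with x_1, x_2 ≥ 0 keep the feasible region inside a bounded box. A feasible, bounded LP attains a finite optimum at a vertex.

Evaluating z = 5x_1 + 4x_2 at each vertex:
  (6, 0): z = 30

Feasible with finite optimum z* = 30 at (6, 0).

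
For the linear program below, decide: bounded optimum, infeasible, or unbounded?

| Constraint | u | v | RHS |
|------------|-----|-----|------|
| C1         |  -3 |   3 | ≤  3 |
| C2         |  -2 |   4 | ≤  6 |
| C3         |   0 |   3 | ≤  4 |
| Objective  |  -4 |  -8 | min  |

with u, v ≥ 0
Feasible point: (0, 0) satisfies every constraint, so the LP is feasible.
Direction d = (1, 0): for each constraint row a, a·d ≤ 0 —
  (-3)(1) + (3)(0) = -3 ≤ 0
  (-2)(1) + (4)(0) = -2 ≤ 0
  (0)(1) + (3)(0) = 0 ≤ 0
and d ≥ 0, so (0, 0) + t·d stays feasible for every t ≥ 0. Along this ray z = -4u - 8v changes by -4 per unit t, so z → −∞.

The LP is unbounded; z can be made arbitrarily small.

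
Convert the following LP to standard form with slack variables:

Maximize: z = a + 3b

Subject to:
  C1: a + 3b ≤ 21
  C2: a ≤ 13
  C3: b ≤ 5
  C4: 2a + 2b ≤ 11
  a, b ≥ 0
max z = a + 3b

s.t.
  a + 3b + s1 = 21
  a + s2 = 13
  b + s3 = 5
  2a + 2b + s4 = 11
  a, b, s1, s2, s3, s4 ≥ 0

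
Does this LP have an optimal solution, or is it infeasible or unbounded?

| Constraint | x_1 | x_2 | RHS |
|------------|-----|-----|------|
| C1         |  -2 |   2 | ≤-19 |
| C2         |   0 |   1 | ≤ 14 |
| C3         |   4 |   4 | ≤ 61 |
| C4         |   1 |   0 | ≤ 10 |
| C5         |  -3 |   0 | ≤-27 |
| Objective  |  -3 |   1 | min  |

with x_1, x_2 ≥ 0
The point (10, 0) satisfies every constraint, so the LP is feasible; the constraints give x_1 ≤ 10 and x_2 ≤ 14, which with x_1, x_2 ≥ 0 keep the feasible region inside a bounded box. A feasible, bounded LP attains a finite optimum at a vertex.

Feasible with finite optimum z* = -30 at (10, 0).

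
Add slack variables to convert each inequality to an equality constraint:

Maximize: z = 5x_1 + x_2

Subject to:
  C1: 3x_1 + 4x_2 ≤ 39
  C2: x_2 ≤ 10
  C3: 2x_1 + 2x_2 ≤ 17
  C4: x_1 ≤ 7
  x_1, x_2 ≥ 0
max z = 5x_1 + x_2

s.t.
  3x_1 + 4x_2 + s1 = 39
  x_2 + s2 = 10
  2x_1 + 2x_2 + s3 = 17
  x_1 + s4 = 7
  x_1, x_2, s1, s2, s3, s4 ≥ 0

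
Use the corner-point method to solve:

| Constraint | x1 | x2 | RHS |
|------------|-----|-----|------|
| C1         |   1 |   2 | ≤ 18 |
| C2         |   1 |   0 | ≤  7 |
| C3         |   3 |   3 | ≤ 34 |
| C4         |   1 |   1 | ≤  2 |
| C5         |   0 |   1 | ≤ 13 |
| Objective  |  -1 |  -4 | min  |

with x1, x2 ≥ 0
Each vertex is the intersection of two constraint boundaries that also satisfies all remaining constraints:
  x1 = 0 and x2 = 0 → (0, 0)
  x1 + x2 = 2 and x2 = 0 → (2, 0)
  x1 + x2 = 2 and x1 = 0 → (0, 2)

Evaluating z = -x1 - 4x2 at each vertex:
  (0, 0): z = 0
  (2, 0): z = -2
  (0, 2): z = -8

The minimum is at (0, 2) with z = -8.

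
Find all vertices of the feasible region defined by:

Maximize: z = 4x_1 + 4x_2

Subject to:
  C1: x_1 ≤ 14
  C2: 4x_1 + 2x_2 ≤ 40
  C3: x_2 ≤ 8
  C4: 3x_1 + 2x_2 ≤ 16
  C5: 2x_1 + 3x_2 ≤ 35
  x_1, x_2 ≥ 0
Each vertex is the intersection of two constraint boundaries that also satisfies all remaining constraints:
  x_1 = 0 and x_2 = 0 → (0, 0)
  3x_1 + 2x_2 = 16 and x_2 = 0 → (5.333, 0)
  x_2 = 8 and 3x_1 + 2x_2 = 16 → (0, 8)

Vertices: (0, 0), (5.333, 0), (0, 8)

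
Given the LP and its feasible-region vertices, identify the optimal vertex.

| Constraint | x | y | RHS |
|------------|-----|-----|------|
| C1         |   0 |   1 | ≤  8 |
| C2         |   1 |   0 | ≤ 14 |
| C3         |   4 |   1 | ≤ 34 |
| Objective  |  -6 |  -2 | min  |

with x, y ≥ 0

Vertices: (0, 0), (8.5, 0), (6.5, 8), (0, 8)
(6.5, 8) with z = -55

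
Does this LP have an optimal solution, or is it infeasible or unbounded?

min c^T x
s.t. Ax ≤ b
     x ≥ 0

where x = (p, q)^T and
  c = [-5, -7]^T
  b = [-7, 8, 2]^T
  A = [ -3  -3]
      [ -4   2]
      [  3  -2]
Feasible point: (0, 3) satisfies every constraint, so the LP is feasible.
Direction d = (1, 2): for each constraint row a, a·d ≤ 0 —
  (-3)(1) + (-3)(2) = -9 ≤ 0
  (-4)(1) + (2)(2) = 0 ≤ 0
  (3)(1) + (-2)(2) = -1 ≤ 0
and d ≥ 0, so (0, 3) + t·d stays feasible for every t ≥ 0. Along this ray z = -5p - 7q changes by -19 per unit t, so z → −∞.

The LP is unbounded; z can be made arbitrarily small.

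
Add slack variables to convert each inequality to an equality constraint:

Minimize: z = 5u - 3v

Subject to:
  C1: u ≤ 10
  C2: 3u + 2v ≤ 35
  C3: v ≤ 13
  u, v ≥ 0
min z = 5u - 3v

s.t.
  u + s1 = 10
  3u + 2v + s2 = 35
  v + s3 = 13
  u, v, s1, s2, s3 ≥ 0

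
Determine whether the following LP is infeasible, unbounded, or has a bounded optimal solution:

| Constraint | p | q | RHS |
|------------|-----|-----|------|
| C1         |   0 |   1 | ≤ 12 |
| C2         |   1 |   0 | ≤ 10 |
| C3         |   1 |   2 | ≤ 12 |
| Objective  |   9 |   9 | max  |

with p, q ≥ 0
The point (10, 1) satisfies every constraint, so the LP is feasible; the constraints give p ≤ 10 and q ≤ 12, which with p, q ≥ 0 keep the feasible region inside a bounded box. A feasible, bounded LP attains a finite optimum at a vertex.

Feasible with finite optimum z* = 99 at (10, 1).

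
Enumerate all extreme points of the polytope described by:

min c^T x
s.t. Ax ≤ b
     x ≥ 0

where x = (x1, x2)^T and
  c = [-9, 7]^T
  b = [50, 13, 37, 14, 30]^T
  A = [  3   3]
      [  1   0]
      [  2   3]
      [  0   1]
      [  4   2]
Each vertex is the intersection of two constraint boundaries that also satisfies all remaining constraints:
  x1 = 0 and x2 = 0 → (0, 0)
  4x1 + 2x2 = 30 and x2 = 0 → (7.5, 0)
  2x1 + 3x2 = 37 and 4x1 + 2x2 = 30 → (2, 11)
  2x1 + 3x2 = 37 and x1 = 0 → (0, 12.33)

Vertices: (0, 0), (7.5, 0), (2, 11), (0, 12.33)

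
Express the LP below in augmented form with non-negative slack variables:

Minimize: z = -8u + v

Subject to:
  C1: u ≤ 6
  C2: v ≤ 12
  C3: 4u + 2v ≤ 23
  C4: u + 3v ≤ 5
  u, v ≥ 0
min z = -8u + v

s.t.
  u + s1 = 6
  v + s2 = 12
  4u + 2v + s3 = 23
  u + 3v + s4 = 5
  u, v, s1, s2, s3, s4 ≥ 0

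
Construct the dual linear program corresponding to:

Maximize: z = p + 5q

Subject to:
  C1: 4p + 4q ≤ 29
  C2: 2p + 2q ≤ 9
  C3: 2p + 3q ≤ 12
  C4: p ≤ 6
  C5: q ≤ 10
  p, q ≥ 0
Minimize: z = 29y1 + 9y2 + 12y3 + 6y4 + 10y5

Subject to:
  C1: -4y1 - 2y2 - 2y3 - y4 ≤ -1
  C2: -4y1 - 2y2 - 3y3 - y5 ≤ -5
  y1, y2, y3, y4, y5 ≥ 0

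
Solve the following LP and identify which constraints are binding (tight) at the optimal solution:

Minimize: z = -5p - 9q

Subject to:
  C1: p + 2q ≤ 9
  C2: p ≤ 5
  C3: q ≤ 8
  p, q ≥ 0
Optimal: p = 5, q = 2
Slack at optimum:
  C1: slack = 0 (binding)
  C2: slack = 0 (binding)
  C3: slack = 6
  p ≥ 0: p = 5
  q ≥ 0: q = 2
Binding constraints: C1, C2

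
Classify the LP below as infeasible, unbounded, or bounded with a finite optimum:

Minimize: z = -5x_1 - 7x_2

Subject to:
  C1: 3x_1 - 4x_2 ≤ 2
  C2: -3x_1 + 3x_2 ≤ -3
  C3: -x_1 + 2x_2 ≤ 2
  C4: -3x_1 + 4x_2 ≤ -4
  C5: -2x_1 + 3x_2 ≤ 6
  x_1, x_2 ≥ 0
C1 requires 3x_1 - 4x_2 ≤ 2, while C4 (-3x_1 + 4x_2 ≤ -4) is equivalent to 3x_1 - 4x_2 ≥ 4. Together they would need 4 ≤ 3x_1 - 4x_2 ≤ 2, which is impossible since 4 > 2. No point satisfies all constraints.

Infeasible — the constraint set is empty.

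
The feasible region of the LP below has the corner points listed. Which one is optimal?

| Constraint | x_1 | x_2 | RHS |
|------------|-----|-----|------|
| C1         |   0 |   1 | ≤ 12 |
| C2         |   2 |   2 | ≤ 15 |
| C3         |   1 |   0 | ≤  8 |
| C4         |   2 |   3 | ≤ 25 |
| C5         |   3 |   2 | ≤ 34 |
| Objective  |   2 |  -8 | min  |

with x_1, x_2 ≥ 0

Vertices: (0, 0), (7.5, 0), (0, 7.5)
(0, 7.5) with z = -60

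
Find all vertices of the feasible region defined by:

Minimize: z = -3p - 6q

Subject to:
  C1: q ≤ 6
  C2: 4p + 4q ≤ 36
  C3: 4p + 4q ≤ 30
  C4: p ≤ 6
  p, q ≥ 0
Each vertex is the intersection of two constraint boundaries that also satisfies all remaining constraints:
  p = 0 and q = 0 → (0, 0)
  p = 6 and q = 0 → (6, 0)
  4p + 4q = 30 and p = 6 → (6, 1.5)
  q = 6 and 4p + 4q = 30 → (1.5, 6)
  q = 6 and p = 0 → (0, 6)

Vertices: (0, 0), (6, 0), (6, 1.5), (1.5, 6), (0, 6)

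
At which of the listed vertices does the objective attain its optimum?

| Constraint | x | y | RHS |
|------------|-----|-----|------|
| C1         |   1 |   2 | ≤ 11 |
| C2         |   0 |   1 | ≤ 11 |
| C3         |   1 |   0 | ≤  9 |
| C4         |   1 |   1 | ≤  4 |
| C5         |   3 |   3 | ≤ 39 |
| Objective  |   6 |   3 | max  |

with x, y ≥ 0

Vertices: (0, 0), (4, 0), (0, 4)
Evaluating z = 6x + 3y at each vertex:
  (0, 0): z = 0
  (4, 0): z = 24
  (0, 4): z = 12

The largest value is z = 24, attained at (4, 0).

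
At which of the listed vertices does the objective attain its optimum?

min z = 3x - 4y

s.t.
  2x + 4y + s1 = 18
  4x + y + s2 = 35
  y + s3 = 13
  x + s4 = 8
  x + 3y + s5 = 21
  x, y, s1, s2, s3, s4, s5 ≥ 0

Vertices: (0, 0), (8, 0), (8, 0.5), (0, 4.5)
(0, 4.5) with z = -18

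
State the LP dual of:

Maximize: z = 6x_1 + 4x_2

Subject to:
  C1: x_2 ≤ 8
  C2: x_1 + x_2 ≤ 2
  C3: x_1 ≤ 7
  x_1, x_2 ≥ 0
Minimize: z = 8y1 + 2y2 + 7y3

Subject to:
  C1: -y2 - y3 ≤ -6
  C2: -y1 - y2 ≤ -4
  y1, y2, y3 ≥ 0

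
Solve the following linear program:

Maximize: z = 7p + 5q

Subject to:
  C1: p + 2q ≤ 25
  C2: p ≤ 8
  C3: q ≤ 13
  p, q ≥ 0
Each vertex is the intersection of two constraint boundaries that also satisfies all remaining constraints:
  p = 0 and q = 0 → (0, 0)
  p = 8 and q = 0 → (8, 0)
  p + 2q = 25 and p = 8 → (8, 8.5)
  p + 2q = 25 and p = 0 → (0, 12.5)

Evaluating z = 7p + 5q at each vertex:
  (0, 0): z = 0
  (8, 0): z = 56
  (8, 8.5): z = 98.5
  (0, 12.5): z = 62.5

The maximum is at (8, 8.5) with z = 98.5.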